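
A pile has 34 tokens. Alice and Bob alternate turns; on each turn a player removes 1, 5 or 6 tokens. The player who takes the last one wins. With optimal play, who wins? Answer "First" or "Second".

Mark each pile size as W (mover wins) or L (mover loses):
i:   0  1  2  3  4  5  6  7  8  9 10 11 12 13 14 15 16 17 18 19 20 21 22 23 24 25 26 27 28 29 30 31 32 33 34
     L  W  L  W  L  W  W  W  W  W  W  L  W  L  W  L  W  W  W  W  W  W  L  W  L  W  L  W  W  W  W  W  W  L  W
Position 34 is W, so the first player wins.

First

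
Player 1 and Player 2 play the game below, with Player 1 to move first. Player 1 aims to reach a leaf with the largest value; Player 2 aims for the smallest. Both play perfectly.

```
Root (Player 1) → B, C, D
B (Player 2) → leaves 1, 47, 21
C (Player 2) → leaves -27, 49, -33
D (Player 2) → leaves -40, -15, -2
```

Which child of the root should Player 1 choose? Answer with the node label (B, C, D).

B (Player 2): min(1, 47, 21) = 1
C (Player 2): min(-27, 49, -33) = -33
D (Player 2): min(-40, -15, -2) = -40
Root (Player 1): max(1, -33, -40) = 1
Player 1 picks the child with the highest value: B (value 1).

B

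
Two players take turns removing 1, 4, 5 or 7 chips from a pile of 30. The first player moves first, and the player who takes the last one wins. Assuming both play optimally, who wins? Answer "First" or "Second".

Positions where the player to move wins (W) vs loses (L):
i:   0  1  2  3  4  5  6  7  8  9 10 11 12 13 14 15 16 17 18 19 20 21 22 23 24 25 26 27 28 29 30
     L  W  L  W  W  W  W  W  L  W  L  W  W  W  W  W  L  W  L  W  W  W  W  W  L  W  L  W  W  W  W
Position 30 is W, so the first player wins.

First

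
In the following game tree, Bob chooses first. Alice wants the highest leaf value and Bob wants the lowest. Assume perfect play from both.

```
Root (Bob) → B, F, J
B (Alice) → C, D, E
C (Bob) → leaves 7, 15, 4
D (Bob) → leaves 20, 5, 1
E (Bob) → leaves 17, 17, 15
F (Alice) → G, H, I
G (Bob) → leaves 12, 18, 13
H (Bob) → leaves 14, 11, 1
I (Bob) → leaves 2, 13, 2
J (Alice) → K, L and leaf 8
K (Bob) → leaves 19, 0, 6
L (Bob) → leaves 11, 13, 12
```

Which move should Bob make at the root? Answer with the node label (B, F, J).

C (Bob): min(7, 15, 4) = 4
D (Bob): min(20, 5, 1) = 1
E (Bob): min(17, 17, 15) = 15
B (Alice): max(4, 1, 15) = 15
G (Bob): min(12, 18, 13) = 12
H (Bob): min(14, 11, 1) = 1
I (Bob): min(2, 13, 2) = 2
F (Alice): max(12, 1, 2) = 12
K (Bob): min(19, 0, 6) = 0
L (Bob): min(11, 13, 12) = 11
J (Alice): max(0, 11, 8) = 11
Root (Bob): min(15, 12, 11) = 11
Bob picks the child with the lowest value: J (value 11).

J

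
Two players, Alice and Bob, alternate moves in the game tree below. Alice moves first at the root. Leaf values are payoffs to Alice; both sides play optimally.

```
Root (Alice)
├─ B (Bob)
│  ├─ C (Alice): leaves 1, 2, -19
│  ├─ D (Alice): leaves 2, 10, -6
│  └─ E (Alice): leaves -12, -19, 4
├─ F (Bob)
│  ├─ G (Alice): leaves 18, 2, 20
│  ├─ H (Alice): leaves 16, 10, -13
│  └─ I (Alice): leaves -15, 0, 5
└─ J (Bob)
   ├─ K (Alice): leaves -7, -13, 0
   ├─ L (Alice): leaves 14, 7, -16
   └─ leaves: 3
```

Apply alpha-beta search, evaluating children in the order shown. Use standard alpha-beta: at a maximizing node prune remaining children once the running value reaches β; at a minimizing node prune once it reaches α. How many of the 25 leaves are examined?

19

C [α=-∞,β=+∞]: v=2
D [α=-∞,β=2]: v=2 after child 1 ≥ β → β-cutoff, skip 2
E [α=-∞,β=2]: v=4
B [α=-∞,β=+∞]: v=2
G [α=2,β=+∞]: v=20
H [α=2,β=20]: v=16
I [α=2,β=16]: v=5
F [α=2,β=+∞]: v=5
K [α=5,β=+∞]: v=0
J [α=5,β=+∞]: v=0 after child 1 ≤ α → α-cutoff, skip 2
Root [α=-∞,β=+∞]: v=5
Leaves evaluated: 19 of 25.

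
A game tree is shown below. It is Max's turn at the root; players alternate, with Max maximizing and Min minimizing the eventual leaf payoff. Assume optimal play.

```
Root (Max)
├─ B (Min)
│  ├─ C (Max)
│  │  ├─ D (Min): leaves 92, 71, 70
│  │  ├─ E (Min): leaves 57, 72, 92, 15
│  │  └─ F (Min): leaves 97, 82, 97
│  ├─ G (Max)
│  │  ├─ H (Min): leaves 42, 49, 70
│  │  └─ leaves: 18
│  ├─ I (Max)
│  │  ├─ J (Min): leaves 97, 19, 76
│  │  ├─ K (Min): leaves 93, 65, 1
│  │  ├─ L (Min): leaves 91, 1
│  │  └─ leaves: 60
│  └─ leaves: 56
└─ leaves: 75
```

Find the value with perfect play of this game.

D (Min): min(92, 71, 70) = 70
E (Min): min(57, 72, 92, 15) = 15
F (Min): min(97, 82, 97) = 82
C (Max): max(70, 15, 82) = 82
H (Min): min(42, 49, 70) = 42
G (Max): max(42, 18) = 42
J (Min): min(97, 19, 76) = 19
K (Min): min(93, 65, 1) = 1
L (Min): min(91, 1) = 1
I (Max): max(19, 1, 1, 60) = 60
B (Min): min(82, 42, 60, 56) = 42
Root (Max): max(42, 75) = 75

75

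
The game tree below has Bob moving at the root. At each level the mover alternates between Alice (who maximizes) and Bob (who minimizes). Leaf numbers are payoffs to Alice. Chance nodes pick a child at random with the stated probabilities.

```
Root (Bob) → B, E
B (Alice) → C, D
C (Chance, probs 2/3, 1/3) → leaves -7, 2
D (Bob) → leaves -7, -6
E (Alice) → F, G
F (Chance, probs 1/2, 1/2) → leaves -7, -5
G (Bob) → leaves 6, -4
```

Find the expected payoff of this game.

-4

C (Chance): 2/3·-7 + 1/3·2 = -4
D (Bob): min(-7, -6) = -7
B (Alice): max(-4, -7) = -4
F (Chance): 1/2·-7 + 1/2·-5 = -6
G (Bob): min(6, -4) = -4
E (Alice): max(-6, -4) = -4
Root (Bob): min(-4, -4) = -4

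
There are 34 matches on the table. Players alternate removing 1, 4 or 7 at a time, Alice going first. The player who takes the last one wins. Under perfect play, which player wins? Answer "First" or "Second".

Compute winning (W) and losing (L) positions by backward induction:
i:   0  1  2  3  4  5  6  7  8  9 10 11 12 13 14 15 16 17 18 19 20 21 22 23 24 25 26 27 28 29 30 31 32 33 34
     L  W  L  W  W  L  W  W  L  W  L  W  W  L  W  W  L  W  L  W  W  L  W  W  L  W  L  W  W  L  W  W  L  W  L
Position 34 is L, so the second player wins.

Second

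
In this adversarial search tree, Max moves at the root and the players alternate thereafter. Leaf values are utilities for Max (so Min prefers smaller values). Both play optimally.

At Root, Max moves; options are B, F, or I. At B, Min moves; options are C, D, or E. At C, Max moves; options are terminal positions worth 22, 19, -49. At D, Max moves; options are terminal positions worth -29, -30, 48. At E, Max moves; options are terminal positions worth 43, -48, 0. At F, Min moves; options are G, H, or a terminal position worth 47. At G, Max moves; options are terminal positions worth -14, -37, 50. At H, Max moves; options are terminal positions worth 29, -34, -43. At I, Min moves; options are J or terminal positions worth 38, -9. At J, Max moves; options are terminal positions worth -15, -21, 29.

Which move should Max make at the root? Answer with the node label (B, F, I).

F

C (Max): max(22, 19, -49) = 22
D (Max): max(-29, -30, 48) = 48
E (Max): max(43, -48, 0) = 43
B (Min): min(22, 48, 43) = 22
G (Max): max(-14, -37, 50) = 50
H (Max): max(29, -34, -43) = 29
F (Min): min(50, 29, 47) = 29
J (Max): max(-15, -21, 29) = 29
I (Min): min(29, 38, -9) = -9
Root (Max): max(22, 29, -9) = 29
Max picks the child with the highest value: F (value 29).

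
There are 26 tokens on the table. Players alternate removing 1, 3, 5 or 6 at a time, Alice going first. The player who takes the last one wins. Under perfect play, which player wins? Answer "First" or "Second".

Second

Positions where the player to move wins (W) vs loses (L):
i:   0  1  2  3  4  5  6  7  8  9 10 11 12 13 14 15 16 17 18 19 20 21 22 23 24 25 26
     L  W  L  W  L  W  W  W  W  W  W  L  W  L  W  L  W  W  W  W  W  W  L  W  L  W  L
Position 26 is L, so the second player wins.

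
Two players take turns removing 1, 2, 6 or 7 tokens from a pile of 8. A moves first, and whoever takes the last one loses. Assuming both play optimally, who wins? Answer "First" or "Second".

First

Compute winning (W) and losing (L) positions by backward induction:
i:   0  1  2  3  4  5  6  7  8
     W  L  W  W  L  W  W  W  W
Position 8 is W, so the first player wins.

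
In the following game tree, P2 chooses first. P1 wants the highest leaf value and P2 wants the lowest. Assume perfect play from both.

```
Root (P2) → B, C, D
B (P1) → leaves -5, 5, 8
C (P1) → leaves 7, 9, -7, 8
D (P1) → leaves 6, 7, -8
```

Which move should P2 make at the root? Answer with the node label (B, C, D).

D

B (P1): max(-5, 5, 8) = 8
C (P1): max(7, 9, -7, 8) = 9
D (P1): max(6, 7, -8) = 7
Root (P2): min(8, 9, 7) = 7
P2 picks the child with the lowest value: D (value 7).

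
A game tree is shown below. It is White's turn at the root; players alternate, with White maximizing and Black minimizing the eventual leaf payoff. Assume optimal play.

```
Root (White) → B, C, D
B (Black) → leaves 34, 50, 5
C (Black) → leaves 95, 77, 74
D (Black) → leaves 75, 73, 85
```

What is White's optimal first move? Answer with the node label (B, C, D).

C

B (Black): min(34, 50, 5) = 5
C (Black): min(95, 77, 74) = 74
D (Black): min(75, 73, 85) = 73
Root (White): max(5, 74, 73) = 74
White picks the child with the highest value: C (value 74).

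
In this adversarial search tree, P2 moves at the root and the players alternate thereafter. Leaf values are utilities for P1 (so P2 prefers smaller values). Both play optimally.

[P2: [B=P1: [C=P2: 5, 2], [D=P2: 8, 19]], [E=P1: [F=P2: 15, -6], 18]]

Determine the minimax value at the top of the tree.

C (P2): min(5, 2) = 2
D (P2): min(8, 19) = 8
B (P1): max(2, 8) = 8
F (P2): min(15, -6) = -6
E (P1): max(-6, 18) = 18
Root (P2): min(8, 18) = 8

8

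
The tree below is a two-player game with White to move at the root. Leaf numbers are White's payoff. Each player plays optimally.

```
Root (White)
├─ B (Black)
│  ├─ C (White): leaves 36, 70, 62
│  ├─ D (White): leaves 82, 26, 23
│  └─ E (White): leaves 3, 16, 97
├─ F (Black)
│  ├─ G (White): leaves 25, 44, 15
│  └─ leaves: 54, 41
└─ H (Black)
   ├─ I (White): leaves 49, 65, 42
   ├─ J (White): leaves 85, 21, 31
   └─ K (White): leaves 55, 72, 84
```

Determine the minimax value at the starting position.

70

C (White): max(36, 70, 62) = 70
D (White): max(82, 26, 23) = 82
E (White): max(3, 16, 97) = 97
B (Black): min(70, 82, 97) = 70
G (White): max(25, 44, 15) = 44
F (Black): min(44, 54, 41) = 41
I (White): max(49, 65, 42) = 65
J (White): max(85, 21, 31) = 85
K (White): max(55, 72, 84) = 84
H (Black): min(65, 85, 84) = 65
Root (White): max(70, 41, 65) = 70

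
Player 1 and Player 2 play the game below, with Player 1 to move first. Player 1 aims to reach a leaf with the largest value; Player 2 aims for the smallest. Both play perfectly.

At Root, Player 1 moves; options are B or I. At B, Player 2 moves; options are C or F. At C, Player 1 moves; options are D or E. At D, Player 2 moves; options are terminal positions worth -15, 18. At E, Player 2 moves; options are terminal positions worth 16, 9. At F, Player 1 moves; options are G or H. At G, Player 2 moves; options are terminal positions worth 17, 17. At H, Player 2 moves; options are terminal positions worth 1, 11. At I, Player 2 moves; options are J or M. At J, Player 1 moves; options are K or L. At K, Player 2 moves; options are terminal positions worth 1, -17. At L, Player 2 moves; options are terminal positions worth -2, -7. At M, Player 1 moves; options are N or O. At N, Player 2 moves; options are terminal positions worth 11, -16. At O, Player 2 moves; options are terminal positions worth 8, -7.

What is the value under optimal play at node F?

17

G: min(17, 17) = 17
H: min(1, 11) = 1
F: max(17, 1) = 17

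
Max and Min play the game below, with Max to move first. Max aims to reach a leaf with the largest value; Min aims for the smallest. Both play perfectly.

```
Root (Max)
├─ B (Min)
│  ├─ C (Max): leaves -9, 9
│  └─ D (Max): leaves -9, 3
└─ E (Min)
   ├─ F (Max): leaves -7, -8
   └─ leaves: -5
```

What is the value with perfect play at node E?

F: max(-7, -8) = -7
E: min(-7, -5) = -7

-7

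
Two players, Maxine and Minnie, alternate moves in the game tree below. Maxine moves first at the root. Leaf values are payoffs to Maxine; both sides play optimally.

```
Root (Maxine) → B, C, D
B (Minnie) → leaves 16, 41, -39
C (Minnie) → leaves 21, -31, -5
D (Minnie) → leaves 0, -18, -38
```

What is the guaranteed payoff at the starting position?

-31

B (Minnie): min(16, 41, -39) = -39
C (Minnie): min(21, -31, -5) = -31
D (Minnie): min(0, -18, -38) = -38
Root (Maxine): max(-39, -31, -38) = -31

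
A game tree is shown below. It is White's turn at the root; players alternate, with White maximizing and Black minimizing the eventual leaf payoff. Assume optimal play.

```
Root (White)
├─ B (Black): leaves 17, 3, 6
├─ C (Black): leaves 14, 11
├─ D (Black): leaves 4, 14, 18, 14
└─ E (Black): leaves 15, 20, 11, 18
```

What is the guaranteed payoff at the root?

11

B (Black): min(17, 3, 6) = 3
C (Black): min(14, 11) = 11
D (Black): min(4, 14, 18, 14) = 4
E (Black): min(15, 20, 11, 18) = 11
Root (White): max(3, 11, 4, 11) = 11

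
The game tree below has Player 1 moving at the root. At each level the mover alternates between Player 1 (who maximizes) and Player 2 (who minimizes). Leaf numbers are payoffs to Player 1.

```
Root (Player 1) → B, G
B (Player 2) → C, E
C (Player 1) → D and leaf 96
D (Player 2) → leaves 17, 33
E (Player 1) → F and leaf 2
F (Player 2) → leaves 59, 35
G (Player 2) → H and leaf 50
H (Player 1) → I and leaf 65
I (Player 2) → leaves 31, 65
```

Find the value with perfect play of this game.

50

D (Player 2): min(17, 33) = 17
C (Player 1): max(17, 96) = 96
F (Player 2): min(59, 35) = 35
E (Player 1): max(35, 2) = 35
B (Player 2): min(96, 35) = 35
I (Player 2): min(31, 65) = 31
H (Player 1): max(31, 65) = 65
G (Player 2): min(65, 50) = 50
Root (Player 1): max(35, 50) = 50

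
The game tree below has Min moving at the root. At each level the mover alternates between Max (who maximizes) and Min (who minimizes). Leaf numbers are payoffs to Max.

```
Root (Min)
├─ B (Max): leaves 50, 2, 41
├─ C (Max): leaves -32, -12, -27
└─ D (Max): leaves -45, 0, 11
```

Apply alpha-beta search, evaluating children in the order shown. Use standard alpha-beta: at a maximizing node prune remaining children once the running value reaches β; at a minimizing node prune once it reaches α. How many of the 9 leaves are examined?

8

B [α=-∞,β=+∞]: v=50
C [α=-∞,β=50]: v=-12
D [α=-∞,β=-12]: v=0 after child 2 ≥ β → β-cutoff, skip 1
Root [α=-∞,β=+∞]: v=-12
Leaves evaluated: 8 of 9.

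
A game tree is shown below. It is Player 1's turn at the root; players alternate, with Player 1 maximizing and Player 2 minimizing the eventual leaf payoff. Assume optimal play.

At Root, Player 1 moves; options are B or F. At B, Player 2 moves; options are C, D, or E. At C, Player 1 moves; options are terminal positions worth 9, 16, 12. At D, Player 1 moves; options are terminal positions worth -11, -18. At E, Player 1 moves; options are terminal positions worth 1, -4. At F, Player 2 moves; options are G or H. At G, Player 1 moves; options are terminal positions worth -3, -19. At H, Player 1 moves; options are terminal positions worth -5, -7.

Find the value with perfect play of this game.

C (Player 1): max(9, 16, 12) = 16
D (Player 1): max(-11, -18) = -11
E (Player 1): max(1, -4) = 1
B (Player 2): min(16, -11, 1) = -11
G (Player 1): max(-3, -19) = -3
H (Player 1): max(-5, -7) = -5
F (Player 2): min(-3, -5) = -5
Root (Player 1): max(-11, -5) = -5

-5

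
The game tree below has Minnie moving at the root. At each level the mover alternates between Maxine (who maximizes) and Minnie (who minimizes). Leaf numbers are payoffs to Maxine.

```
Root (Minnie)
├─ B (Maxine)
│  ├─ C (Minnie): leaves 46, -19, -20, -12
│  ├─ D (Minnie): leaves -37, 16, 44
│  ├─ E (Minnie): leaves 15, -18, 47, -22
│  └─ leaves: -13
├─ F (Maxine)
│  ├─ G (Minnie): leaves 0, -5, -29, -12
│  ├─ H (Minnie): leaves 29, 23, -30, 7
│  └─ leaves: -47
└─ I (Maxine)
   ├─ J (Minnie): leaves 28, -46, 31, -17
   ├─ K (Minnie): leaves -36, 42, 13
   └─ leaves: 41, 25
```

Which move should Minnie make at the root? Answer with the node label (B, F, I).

C (Minnie): min(46, -19, -20, -12) = -20
D (Minnie): min(-37, 16, 44) = -37
E (Minnie): min(15, -18, 47, -22) = -22
B (Maxine): max(-20, -37, -22, -13) = -13
G (Minnie): min(0, -5, -29, -12) = -29
H (Minnie): min(29, 23, -30, 7) = -30
F (Maxine): max(-29, -30, -47) = -29
J (Minnie): min(28, -46, 31, -17) = -46
K (Minnie): min(-36, 42, 13) = -36
I (Maxine): max(-46, -36, 41, 25) = 41
Root (Minnie): min(-13, -29, 41) = -29
Minnie picks the child with the lowest value: F (value -29).

F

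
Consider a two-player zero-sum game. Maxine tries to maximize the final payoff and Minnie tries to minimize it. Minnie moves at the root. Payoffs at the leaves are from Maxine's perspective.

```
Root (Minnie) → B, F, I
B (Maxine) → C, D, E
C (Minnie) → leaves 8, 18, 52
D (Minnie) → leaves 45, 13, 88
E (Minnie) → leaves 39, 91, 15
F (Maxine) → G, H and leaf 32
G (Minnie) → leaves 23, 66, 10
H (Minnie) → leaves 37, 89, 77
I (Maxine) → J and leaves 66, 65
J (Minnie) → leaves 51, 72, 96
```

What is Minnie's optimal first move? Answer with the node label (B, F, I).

B

C (Minnie): min(8, 18, 52) = 8
D (Minnie): min(45, 13, 88) = 13
E (Minnie): min(39, 91, 15) = 15
B (Maxine): max(8, 13, 15) = 15
G (Minnie): min(23, 66, 10) = 10
H (Minnie): min(37, 89, 77) = 37
F (Maxine): max(10, 37, 32) = 37
J (Minnie): min(51, 72, 96) = 51
I (Maxine): max(51, 66, 65) = 66
Root (Minnie): min(15, 37, 66) = 15
Minnie picks the child with the lowest value: B (value 15).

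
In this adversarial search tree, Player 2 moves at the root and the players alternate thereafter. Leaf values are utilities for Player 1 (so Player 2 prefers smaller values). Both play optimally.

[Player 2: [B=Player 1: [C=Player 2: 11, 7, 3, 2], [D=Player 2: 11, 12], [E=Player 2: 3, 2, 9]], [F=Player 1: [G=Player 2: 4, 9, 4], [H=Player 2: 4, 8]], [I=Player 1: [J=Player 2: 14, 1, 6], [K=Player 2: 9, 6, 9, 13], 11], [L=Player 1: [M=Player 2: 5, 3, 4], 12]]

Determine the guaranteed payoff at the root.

C (Player 2): min(11, 7, 3, 2) = 2
D (Player 2): min(11, 12) = 11
E (Player 2): min(3, 2, 9) = 2
B (Player 1): max(2, 11, 2) = 11
G (Player 2): min(4, 9, 4) = 4
H (Player 2): min(4, 8) = 4
F (Player 1): max(4, 4) = 4
J (Player 2): min(14, 1, 6) = 1
K (Player 2): min(9, 6, 9, 13) = 6
I (Player 1): max(1, 6, 11) = 11
M (Player 2): min(5, 3, 4) = 3
L (Player 1): max(3, 12) = 12
Root (Player 2): min(11, 4, 11, 12) = 4

4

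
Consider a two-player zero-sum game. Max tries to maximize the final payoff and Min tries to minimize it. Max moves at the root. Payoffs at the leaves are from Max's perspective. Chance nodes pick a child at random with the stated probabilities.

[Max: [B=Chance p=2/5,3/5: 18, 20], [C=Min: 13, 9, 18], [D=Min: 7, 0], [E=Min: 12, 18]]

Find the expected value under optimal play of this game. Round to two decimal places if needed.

19.2

B (Chance): 2/5·18 + 3/5·20 = 19.2
C (Min): min(13, 9, 18) = 9
D (Min): min(7, 0) = 0
E (Min): min(12, 18) = 12
Root (Max): max(19.2, 9, 0, 12) = 19.2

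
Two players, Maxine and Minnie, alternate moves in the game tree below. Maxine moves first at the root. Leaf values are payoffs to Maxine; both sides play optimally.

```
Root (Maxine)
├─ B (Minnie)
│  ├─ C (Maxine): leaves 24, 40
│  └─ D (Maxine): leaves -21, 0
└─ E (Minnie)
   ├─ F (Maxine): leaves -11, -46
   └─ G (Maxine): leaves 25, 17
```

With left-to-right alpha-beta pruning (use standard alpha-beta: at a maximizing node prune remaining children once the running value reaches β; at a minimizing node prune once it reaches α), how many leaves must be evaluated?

6

C [α=-∞,β=+∞]: v=40
D [α=-∞,β=40]: v=0
B [α=-∞,β=+∞]: v=0
F [α=0,β=+∞]: v=-11
E [α=0,β=+∞]: v=-11 after child 1 ≤ α → α-cutoff, skip 1
Root [α=-∞,β=+∞]: v=0
Leaves evaluated: 6 of 8.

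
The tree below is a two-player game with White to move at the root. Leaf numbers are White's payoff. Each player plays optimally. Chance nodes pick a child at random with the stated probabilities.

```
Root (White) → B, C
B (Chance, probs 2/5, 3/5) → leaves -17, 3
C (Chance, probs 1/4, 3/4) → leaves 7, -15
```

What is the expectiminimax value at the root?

B (Chance): 2/5·-17 + 3/5·3 = -5
C (Chance): 1/4·7 + 3/4·-15 = -9.5
Root (White): max(-5, -9.5) = -5

-5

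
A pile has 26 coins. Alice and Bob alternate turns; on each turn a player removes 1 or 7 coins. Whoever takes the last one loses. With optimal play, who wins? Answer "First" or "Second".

First

Positions where the player to move wins (W) vs loses (L):
i:   0  1  2  3  4  5  6  7  8  9 10 11 12 13 14 15 16 17 18 19 20 21 22 23 24 25 26
     W  L  W  L  W  L  W  L  W  L  W  L  W  L  W  L  W  L  W  L  W  L  W  L  W  L  W
Position 26 is W, so the first player wins.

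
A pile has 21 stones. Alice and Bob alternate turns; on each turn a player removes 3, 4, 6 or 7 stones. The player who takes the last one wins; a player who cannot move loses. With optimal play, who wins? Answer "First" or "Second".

W/L table (W = player to move can force a win):
i:   0  1  2  3  4  5  6  7  8  9 10 11 12 13 14 15 16 17 18 19 20 21
     L  L  L  W  W  W  W  W  W  W  L  L  L  W  W  W  W  W  W  W  L  L
Position 21 is L, so the second player wins.

Second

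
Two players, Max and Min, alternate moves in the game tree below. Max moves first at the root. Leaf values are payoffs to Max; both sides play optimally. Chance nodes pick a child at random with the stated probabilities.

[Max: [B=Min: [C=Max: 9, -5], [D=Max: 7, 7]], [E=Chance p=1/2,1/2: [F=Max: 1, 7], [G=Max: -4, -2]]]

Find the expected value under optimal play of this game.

C (Max): max(9, -5) = 9
D (Max): max(7, 7) = 7
B (Min): min(9, 7) = 7
F (Max): max(1, 7) = 7
G (Max): max(-4, -2) = -2
E (Chance): 1/2·7 + 1/2·-2 = 2.5
Root (Max): max(7, 2.5) = 7

7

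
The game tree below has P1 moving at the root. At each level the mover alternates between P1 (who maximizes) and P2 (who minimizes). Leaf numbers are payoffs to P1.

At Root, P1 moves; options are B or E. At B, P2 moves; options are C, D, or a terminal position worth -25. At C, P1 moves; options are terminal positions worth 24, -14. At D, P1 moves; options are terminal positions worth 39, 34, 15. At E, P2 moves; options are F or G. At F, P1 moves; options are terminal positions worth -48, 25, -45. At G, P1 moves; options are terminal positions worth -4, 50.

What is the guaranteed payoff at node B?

-25

C: max(24, -14) = 24
D: max(39, 34, 15) = 39
B: min(24, 39, -25) = -25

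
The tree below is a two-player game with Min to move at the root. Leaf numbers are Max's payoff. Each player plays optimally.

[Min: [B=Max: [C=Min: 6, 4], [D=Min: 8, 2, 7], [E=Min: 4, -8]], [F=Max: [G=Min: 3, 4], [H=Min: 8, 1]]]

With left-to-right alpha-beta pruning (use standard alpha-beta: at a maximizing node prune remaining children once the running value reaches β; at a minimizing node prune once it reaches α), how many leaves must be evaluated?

9

C [α=-∞,β=+∞]: v=4
D [α=4,β=+∞]: v=2 after child 2 ≤ α → α-cutoff, skip 1
E [α=4,β=+∞]: v=4 after child 1 ≤ α → α-cutoff, skip 1
B [α=-∞,β=+∞]: v=4
G [α=-∞,β=4]: v=3
H [α=3,β=4]: v=1
F [α=-∞,β=4]: v=3
Root [α=-∞,β=+∞]: v=3
Leaves evaluated: 9 of 11.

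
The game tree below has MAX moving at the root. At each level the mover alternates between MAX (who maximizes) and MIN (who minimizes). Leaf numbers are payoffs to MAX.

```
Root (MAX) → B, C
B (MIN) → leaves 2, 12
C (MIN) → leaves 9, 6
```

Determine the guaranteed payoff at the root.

6

B (MIN): min(2, 12) = 2
C (MIN): min(9, 6) = 6
Root (MAX): max(2, 6) = 6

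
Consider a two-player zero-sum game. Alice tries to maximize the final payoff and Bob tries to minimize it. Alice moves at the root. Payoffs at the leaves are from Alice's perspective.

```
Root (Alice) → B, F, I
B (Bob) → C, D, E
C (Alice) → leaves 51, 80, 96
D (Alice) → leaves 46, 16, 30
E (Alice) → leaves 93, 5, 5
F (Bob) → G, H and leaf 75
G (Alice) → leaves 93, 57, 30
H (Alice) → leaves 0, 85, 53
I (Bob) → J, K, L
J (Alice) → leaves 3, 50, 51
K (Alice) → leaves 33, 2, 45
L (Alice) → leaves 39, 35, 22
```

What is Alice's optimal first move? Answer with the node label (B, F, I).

C (Alice): max(51, 80, 96) = 96
D (Alice): max(46, 16, 30) = 46
E (Alice): max(93, 5, 5) = 93
B (Bob): min(96, 46, 93) = 46
G (Alice): max(93, 57, 30) = 93
H (Alice): max(0, 85, 53) = 85
F (Bob): min(93, 85, 75) = 75
J (Alice): max(3, 50, 51) = 51
K (Alice): max(33, 2, 45) = 45
L (Alice): max(39, 35, 22) = 39
I (Bob): min(51, 45, 39) = 39
Root (Alice): max(46, 75, 39) = 75
Alice picks the child with the highest value: F (value 75).

F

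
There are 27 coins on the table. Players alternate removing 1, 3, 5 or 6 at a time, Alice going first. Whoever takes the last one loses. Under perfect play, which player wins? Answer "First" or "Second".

Positions where the player to move wins (W) vs loses (L):
i:   0  1  2  3  4  5  6  7  8  9 10 11 12 13 14 15 16 17 18 19 20 21 22 23 24 25 26 27
     W  L  W  L  W  L  W  W  W  W  W  W  L  W  L  W  L  W  W  W  W  W  W  L  W  L  W  L
Position 27 is L, so the second player wins.

Second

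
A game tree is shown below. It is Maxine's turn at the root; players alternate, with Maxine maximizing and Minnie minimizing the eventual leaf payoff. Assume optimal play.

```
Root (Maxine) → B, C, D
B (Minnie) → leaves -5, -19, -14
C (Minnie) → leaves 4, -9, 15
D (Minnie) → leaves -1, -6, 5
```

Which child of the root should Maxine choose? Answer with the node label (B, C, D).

D

B (Minnie): min(-5, -19, -14) = -19
C (Minnie): min(4, -9, 15) = -9
D (Minnie): min(-1, -6, 5) = -6
Root (Maxine): max(-19, -9, -6) = -6
Maxine picks the child with the highest value: D (value -6).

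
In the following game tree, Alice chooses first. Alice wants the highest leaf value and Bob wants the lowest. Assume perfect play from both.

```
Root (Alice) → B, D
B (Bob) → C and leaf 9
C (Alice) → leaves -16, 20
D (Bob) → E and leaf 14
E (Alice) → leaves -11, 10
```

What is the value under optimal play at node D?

E: max(-11, 10) = 10
D: min(10, 14) = 10

10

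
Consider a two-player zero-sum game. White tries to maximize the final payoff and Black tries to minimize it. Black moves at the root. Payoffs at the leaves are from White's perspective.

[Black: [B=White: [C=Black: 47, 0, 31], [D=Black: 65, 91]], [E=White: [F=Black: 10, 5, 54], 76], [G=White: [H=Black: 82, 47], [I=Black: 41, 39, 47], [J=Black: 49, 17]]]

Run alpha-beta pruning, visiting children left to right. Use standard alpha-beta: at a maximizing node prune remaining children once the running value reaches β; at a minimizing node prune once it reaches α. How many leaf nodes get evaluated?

14

C [α=-∞,β=+∞]: v=0
D [α=0,β=+∞]: v=65
B [α=-∞,β=+∞]: v=65
F [α=-∞,β=65]: v=5
E [α=-∞,β=65]: v=76
H [α=-∞,β=65]: v=47
I [α=47,β=65]: v=41 after child 1 ≤ α → α-cutoff, skip 2
J [α=47,β=65]: v=17
G [α=-∞,β=65]: v=47
Root [α=-∞,β=+∞]: v=47
Leaves evaluated: 14 of 16.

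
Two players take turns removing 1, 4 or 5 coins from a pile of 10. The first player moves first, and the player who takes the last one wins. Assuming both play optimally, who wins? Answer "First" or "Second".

i:   0  1  2  3  4  5  6  7  8  9 10
     L  W  L  W  W  W  W  W  L  W  L
Position 10 is L, so the second player wins.

Second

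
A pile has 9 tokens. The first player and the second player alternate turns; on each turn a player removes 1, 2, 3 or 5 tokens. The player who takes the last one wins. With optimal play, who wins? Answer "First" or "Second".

Compute winning (W) and losing (L) positions by backward induction:
i:   0  1  2  3  4  5  6  7  8  9
     L  W  W  W  L  W  W  W  L  W
Position 9 is W, so the first player wins.

First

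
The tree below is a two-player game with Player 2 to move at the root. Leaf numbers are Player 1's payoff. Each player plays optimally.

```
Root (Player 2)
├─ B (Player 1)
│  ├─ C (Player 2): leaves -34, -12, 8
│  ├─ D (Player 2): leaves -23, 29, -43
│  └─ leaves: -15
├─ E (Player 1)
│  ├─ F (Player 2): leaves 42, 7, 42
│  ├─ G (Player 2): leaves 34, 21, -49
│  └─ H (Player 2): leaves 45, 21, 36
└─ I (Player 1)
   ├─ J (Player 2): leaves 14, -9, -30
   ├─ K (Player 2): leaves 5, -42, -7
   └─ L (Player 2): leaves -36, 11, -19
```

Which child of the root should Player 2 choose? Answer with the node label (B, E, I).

I

C (Player 2): min(-34, -12, 8) = -34
D (Player 2): min(-23, 29, -43) = -43
B (Player 1): max(-34, -43, -15) = -15
F (Player 2): min(42, 7, 42) = 7
G (Player 2): min(34, 21, -49) = -49
H (Player 2): min(45, 21, 36) = 21
E (Player 1): max(7, -49, 21) = 21
J (Player 2): min(14, -9, -30) = -30
K (Player 2): min(5, -42, -7) = -42
L (Player 2): min(-36, 11, -19) = -36
I (Player 1): max(-30, -42, -36) = -30
Root (Player 2): min(-15, 21, -30) = -30
Player 2 picks the child with the lowest value: I (value -30).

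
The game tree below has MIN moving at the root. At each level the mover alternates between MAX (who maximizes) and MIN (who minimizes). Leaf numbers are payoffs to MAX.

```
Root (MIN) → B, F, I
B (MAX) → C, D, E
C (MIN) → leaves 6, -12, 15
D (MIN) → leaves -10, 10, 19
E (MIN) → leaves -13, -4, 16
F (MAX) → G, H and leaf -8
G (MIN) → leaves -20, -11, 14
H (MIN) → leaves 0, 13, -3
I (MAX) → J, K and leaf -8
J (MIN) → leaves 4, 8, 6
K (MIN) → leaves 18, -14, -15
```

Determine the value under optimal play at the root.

C (MIN): min(6, -12, 15) = -12
D (MIN): min(-10, 10, 19) = -10
E (MIN): min(-13, -4, 16) = -13
B (MAX): max(-12, -10, -13) = -10
G (MIN): min(-20, -11, 14) = -20
H (MIN): min(0, 13, -3) = -3
F (MAX): max(-20, -3, -8) = -3
J (MIN): min(4, 8, 6) = 4
K (MIN): min(18, -14, -15) = -15
I (MAX): max(4, -15, -8) = 4
Root (MIN): min(-10, -3, 4) = -10

-10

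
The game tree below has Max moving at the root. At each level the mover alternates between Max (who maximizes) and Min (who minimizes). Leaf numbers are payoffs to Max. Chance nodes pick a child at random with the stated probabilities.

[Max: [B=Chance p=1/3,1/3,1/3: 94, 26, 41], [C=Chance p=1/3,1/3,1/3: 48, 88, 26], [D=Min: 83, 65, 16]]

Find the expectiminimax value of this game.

B (Chance): 1/3·94 + 1/3·26 + 1/3·41 = 53.67
C (Chance): 1/3·48 + 1/3·88 + 1/3·26 = 54
D (Min): min(83, 65, 16) = 16
Root (Max): max(53.67, 54, 16) = 54

54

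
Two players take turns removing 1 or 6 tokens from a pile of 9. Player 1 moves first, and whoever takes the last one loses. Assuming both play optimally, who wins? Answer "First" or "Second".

Compute winning (W) and losing (L) positions by backward induction:
i:   0  1  2  3  4  5  6  7  8  9
     W  L  W  L  W  L  W  W  L  W
Position 9 is W, so the first player wins.

First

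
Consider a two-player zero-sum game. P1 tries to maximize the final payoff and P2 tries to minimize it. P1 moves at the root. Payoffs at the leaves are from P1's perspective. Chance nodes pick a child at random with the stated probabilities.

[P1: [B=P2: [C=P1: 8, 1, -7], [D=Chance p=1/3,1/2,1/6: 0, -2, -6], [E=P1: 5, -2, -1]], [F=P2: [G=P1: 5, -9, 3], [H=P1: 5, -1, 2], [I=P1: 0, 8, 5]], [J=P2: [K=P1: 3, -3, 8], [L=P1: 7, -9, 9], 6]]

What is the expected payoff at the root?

6

C (P1): max(8, 1, -7) = 8
D (Chance): 1/3·0 + 1/2·-2 + 1/6·-6 = -2
E (P1): max(5, -2, -1) = 5
B (P2): min(8, -2, 5) = -2
G (P1): max(5, -9, 3) = 5
H (P1): max(5, -1, 2) = 5
I (P1): max(0, 8, 5) = 8
F (P2): min(5, 5, 8) = 5
K (P1): max(3, -3, 8) = 8
L (P1): max(7, -9, 9) = 9
J (P2): min(8, 9, 6) = 6
Root (P1): max(-2, 5, 6) = 6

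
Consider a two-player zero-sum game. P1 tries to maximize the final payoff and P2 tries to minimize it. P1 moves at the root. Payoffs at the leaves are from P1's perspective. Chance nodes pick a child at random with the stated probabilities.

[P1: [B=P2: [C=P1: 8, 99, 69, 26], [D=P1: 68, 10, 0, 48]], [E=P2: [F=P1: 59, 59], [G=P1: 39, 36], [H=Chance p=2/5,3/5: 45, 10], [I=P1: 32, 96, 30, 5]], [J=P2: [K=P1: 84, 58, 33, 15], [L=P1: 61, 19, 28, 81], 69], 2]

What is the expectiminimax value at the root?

C (P1): max(8, 99, 69, 26) = 99
D (P1): max(68, 10, 0, 48) = 68
B (P2): min(99, 68) = 68
F (P1): max(59, 59) = 59
G (P1): max(39, 36) = 39
H (Chance): 2/5·45 + 3/5·10 = 24
I (P1): max(32, 96, 30, 5) = 96
E (P2): min(59, 39, 24, 96) = 24
K (P1): max(84, 58, 33, 15) = 84
L (P1): max(61, 19, 28, 81) = 81
J (P2): min(84, 81, 69) = 69
Root (P1): max(68, 24, 69, 2) = 69

69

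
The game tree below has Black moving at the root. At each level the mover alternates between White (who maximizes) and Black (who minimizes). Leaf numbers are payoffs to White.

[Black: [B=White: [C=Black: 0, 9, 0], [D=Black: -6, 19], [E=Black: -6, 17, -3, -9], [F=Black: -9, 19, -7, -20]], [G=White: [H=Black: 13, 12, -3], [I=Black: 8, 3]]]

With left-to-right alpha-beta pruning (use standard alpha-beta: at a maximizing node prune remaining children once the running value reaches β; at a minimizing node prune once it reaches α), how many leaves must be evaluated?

C [α=-∞,β=+∞]: v=0
D [α=0,β=+∞]: v=-6 after child 1 ≤ α → α-cutoff, skip 1
E [α=0,β=+∞]: v=-6 after child 1 ≤ α → α-cutoff, skip 3
F [α=0,β=+∞]: v=-9 after child 1 ≤ α → α-cutoff, skip 3
B [α=-∞,β=+∞]: v=0
H [α=-∞,β=0]: v=-3
I [α=-3,β=0]: v=3
G [α=-∞,β=0]: v=3
Root [α=-∞,β=+∞]: v=0
Leaves evaluated: 11 of 18.

11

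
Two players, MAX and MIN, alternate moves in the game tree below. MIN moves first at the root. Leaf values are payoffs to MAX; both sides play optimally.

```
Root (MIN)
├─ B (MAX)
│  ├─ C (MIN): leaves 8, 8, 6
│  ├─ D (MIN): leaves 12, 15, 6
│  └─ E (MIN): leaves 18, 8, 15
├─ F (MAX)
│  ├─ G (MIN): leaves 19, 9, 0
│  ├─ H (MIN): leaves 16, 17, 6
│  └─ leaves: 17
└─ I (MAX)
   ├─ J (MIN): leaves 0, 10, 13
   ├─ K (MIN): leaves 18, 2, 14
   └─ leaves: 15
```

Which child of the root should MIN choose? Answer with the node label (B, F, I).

C (MIN): min(8, 8, 6) = 6
D (MIN): min(12, 15, 6) = 6
E (MIN): min(18, 8, 15) = 8
B (MAX): max(6, 6, 8) = 8
G (MIN): min(19, 9, 0) = 0
H (MIN): min(16, 17, 6) = 6
F (MAX): max(0, 6, 17) = 17
J (MIN): min(0, 10, 13) = 0
K (MIN): min(18, 2, 14) = 2
I (MAX): max(0, 2, 15) = 15
Root (MIN): min(8, 17, 15) = 8
MIN picks the child with the lowest value: B (value 8).

B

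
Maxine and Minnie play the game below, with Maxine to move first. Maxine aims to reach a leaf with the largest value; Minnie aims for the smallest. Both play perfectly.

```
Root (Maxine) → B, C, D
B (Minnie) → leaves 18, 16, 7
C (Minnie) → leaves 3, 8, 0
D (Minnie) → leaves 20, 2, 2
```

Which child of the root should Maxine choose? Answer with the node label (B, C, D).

B

B (Minnie): min(18, 16, 7) = 7
C (Minnie): min(3, 8, 0) = 0
D (Minnie): min(20, 2, 2) = 2
Root (Maxine): max(7, 0, 2) = 7
Maxine picks the child with the highest value: B (value 7).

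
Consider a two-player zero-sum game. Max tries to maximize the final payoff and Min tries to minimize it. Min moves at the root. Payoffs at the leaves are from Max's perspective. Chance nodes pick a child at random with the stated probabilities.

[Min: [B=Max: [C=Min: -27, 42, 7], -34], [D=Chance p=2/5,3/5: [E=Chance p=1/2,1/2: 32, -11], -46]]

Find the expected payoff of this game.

-27

C (Min): min(-27, 42, 7) = -27
B (Max): max(-27, -34) = -27
E (Chance): 1/2·32 + 1/2·-11 = 10.5
D (Chance): 2/5·10.5 + 3/5·-46 = -23.4
Root (Min): min(-27, -23.4) = -27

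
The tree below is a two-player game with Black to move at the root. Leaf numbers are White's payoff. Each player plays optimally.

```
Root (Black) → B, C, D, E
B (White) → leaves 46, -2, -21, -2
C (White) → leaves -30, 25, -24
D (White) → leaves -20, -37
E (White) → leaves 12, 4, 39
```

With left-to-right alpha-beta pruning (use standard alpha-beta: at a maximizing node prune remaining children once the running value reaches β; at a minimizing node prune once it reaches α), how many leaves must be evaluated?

10

B [α=-∞,β=+∞]: v=46
C [α=-∞,β=46]: v=25
D [α=-∞,β=25]: v=-20
E [α=-∞,β=-20]: v=12 after child 1 ≥ β → β-cutoff, skip 2
Root [α=-∞,β=+∞]: v=-20
Leaves evaluated: 10 of 12.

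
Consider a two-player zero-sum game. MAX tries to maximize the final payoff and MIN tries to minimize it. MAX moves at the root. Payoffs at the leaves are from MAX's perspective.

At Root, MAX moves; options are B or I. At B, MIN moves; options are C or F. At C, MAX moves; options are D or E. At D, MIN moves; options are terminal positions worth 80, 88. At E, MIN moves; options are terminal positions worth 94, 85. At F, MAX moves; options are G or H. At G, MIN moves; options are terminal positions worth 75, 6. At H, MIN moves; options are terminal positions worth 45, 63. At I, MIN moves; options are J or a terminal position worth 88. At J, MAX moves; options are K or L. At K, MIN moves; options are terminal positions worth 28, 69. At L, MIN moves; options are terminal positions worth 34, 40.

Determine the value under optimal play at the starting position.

45

D (MIN): min(80, 88) = 80
E (MIN): min(94, 85) = 85
C (MAX): max(80, 85) = 85
G (MIN): min(75, 6) = 6
H (MIN): min(45, 63) = 45
F (MAX): max(6, 45) = 45
B (MIN): min(85, 45) = 45
K (MIN): min(28, 69) = 28
L (MIN): min(34, 40) = 34
J (MAX): max(28, 34) = 34
I (MIN): min(34, 88) = 34
Root (MAX): max(45, 34) = 45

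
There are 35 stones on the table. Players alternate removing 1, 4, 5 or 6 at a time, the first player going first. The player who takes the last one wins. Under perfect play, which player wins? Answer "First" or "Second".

First

i:   0  1  2  3  4  5  6  7  8  9 10 11 12 13 14 15 16 17 18 19 20 21 22 23 24 25 26 27 28 29 30 31 32 33 34 35
     L  W  L  W  W  W  W  W  W  L  W  L  W  W  W  W  W  W  L  W  L  W  W  W  W  W  W  L  W  L  W  W  W  W  W  W
Position 35 is W, so the first player wins.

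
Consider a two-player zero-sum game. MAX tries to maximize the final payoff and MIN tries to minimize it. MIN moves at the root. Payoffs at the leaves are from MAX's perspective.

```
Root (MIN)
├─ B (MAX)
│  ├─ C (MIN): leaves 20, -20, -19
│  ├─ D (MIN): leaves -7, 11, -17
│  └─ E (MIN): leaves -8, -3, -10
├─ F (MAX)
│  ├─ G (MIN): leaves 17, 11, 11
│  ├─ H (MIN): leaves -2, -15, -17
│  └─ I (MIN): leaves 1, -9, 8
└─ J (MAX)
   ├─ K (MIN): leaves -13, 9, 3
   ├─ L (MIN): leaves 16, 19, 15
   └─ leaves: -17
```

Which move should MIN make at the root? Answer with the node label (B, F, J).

B

C (MIN): min(20, -20, -19) = -20
D (MIN): min(-7, 11, -17) = -17
E (MIN): min(-8, -3, -10) = -10
B (MAX): max(-20, -17, -10) = -10
G (MIN): min(17, 11, 11) = 11
H (MIN): min(-2, -15, -17) = -17
I (MIN): min(1, -9, 8) = -9
F (MAX): max(11, -17, -9) = 11
K (MIN): min(-13, 9, 3) = -13
L (MIN): min(16, 19, 15) = 15
J (MAX): max(-13, 15, -17) = 15
Root (MIN): min(-10, 11, 15) = -10
MIN picks the child with the lowest value: B (value -10).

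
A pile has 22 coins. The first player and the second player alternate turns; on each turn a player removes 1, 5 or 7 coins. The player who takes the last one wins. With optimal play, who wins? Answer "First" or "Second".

Second

Compute winning (W) and losing (L) positions by backward induction:
i:   0  1  2  3  4  5  6  7  8  9 10 11 12 13 14 15 16 17 18 19 20 21 22
     L  W  L  W  L  W  L  W  L  W  L  W  L  W  L  W  L  W  L  W  L  W  L
Position 22 is L, so the second player wins.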